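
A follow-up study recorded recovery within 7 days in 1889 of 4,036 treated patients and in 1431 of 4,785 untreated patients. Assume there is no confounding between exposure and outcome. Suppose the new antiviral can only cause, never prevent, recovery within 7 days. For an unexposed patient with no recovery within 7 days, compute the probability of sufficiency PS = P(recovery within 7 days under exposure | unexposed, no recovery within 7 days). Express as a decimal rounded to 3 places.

p₁ = P(outcome | exposed) = 1889/4036 = 0.46804
p₀ = P(outcome | unexposed) = 1431/4785 = 0.29906
Under exogeneity and monotonicity, PS = (p₁ − p₀) / (1 − p₀).
PS = (0.46804 − 0.29906) / (1 − 0.29906) = 0.16898 / 0.70094 ≈ 0.2411

PS ≈ 0.241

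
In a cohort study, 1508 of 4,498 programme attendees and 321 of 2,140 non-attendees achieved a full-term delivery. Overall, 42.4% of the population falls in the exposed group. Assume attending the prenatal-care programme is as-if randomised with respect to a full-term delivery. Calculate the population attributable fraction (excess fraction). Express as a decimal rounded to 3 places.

p₁ = P(outcome | exposed) = 1508/4498 = 0.33526
p₀ = P(outcome | unexposed) = 321/2140 = 0.15
Overall risk P(Y=1) = π·p₁ + (1−π)·p₀ = 0.424×0.33526 + 0.576×0.15 = 0.22855.
Under exogeneity, PAF = [P(Y=1) − p₀] / P(Y=1).
PAF = (0.22855 − 0.15) / 0.22855 ≈ 0.3437

PAF ≈ 0.344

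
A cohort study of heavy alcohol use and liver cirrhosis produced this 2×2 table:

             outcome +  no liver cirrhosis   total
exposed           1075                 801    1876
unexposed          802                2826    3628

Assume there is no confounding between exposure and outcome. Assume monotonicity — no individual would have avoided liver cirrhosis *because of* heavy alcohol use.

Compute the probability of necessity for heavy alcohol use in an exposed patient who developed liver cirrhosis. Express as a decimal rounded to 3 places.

PN ≈ 0.614

p₁ = P(outcome | exposed) = 1075/1876 = 0.57303
p₀ = P(outcome | unexposed) = 802/3628 = 0.22106
Under exogeneity and monotonicity, PN = (p₁ − p₀) / p₁.
PN = (0.57303 − 0.22106) / 0.57303 = 0.35197 / 0.57303 ≈ 0.6142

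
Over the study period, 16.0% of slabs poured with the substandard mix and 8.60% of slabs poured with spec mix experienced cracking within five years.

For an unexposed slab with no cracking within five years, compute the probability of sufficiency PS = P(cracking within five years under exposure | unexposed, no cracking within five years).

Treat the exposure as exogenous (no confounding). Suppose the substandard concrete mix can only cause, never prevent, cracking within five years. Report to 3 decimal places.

p₁ = 0.16, p₀ = 0.086.
Under exogeneity and monotonicity, PS = (p₁ − p₀) / (1 − p₀).
PS = (0.16 − 0.086) / (1 − 0.086) = 0.074 / 0.914 ≈ 0.0810

PS ≈ 0.081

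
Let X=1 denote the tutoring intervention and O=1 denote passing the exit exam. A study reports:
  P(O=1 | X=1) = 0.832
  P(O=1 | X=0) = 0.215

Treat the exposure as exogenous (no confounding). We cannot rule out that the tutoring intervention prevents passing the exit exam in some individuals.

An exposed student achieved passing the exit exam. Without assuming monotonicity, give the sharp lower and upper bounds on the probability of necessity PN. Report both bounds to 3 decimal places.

Let p₁ = 0.832, p₀ = 0.215.
Under exogeneity alone the bounds on PN are max{0,(p₁−p₀)/p₁} ≤ PN ≤ min{1,(1−p₀)/p₁}.
  lower = (p₁ − p₀)/p₁ = 0.617 / 0.832 ≈ 0.7416
  upper = min{1, (1 − p₀)/p₁} = 0.785 / 0.832 ≈ 0.9435

0.742 ≤ PN ≤ 0.944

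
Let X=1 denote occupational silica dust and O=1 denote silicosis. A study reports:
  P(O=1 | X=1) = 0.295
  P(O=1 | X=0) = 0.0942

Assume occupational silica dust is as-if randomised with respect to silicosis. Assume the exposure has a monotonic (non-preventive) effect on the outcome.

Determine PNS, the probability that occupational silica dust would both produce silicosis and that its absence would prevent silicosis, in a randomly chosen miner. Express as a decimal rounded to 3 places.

Let p₁ = 0.295, p₀ = 0.0942.
Under exogeneity and monotonicity, PNS = p₁ − p₀.
PNS = 0.295 − 0.0942 = 0.2008

PNS ≈ 0.201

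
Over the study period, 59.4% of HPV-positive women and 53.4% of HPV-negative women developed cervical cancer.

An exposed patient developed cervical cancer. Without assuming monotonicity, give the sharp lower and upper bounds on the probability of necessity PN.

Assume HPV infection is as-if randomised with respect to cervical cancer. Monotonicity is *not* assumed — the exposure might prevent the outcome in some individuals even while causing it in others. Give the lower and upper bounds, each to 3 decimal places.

0.101 ≤ PN ≤ 0.785

p₁ = 0.594, p₀ = 0.534.
Under exogeneity alone the bounds on PN are max{0,(p₁−p₀)/p₁} ≤ PN ≤ min{1,(1−p₀)/p₁}.
  lower = (p₁ − p₀)/p₁ = 0.06 / 0.594 ≈ 0.1010
  upper = min{1, (1 − p₀)/p₁} = 0.466 / 0.594 ≈ 0.7845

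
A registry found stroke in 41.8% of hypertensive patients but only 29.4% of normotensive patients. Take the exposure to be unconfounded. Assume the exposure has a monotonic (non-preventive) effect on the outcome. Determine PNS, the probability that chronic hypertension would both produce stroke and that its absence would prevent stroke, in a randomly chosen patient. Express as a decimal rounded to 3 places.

p₁ = 0.418, p₀ = 0.294.
Under exogeneity and monotonicity, PNS = p₁ − p₀.
PNS = 0.418 − 0.294 = 0.124

PNS ≈ 0.124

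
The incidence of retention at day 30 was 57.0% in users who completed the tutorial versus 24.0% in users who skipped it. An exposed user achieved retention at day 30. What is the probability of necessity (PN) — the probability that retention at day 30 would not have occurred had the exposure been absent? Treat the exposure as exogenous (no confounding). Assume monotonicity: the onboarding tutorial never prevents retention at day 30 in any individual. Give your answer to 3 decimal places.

p₁ = 0.57, p₀ = 0.24.
Under exogeneity and monotonicity, PN = (p₁ − p₀) / p₁.
PN = (0.57 − 0.24) / 0.57 = 0.33 / 0.57 ≈ 0.5789

PN ≈ 0.579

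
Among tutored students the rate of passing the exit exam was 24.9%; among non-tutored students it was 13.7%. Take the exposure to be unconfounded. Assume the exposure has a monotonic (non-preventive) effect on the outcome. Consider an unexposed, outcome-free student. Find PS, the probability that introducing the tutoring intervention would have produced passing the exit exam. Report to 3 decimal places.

p₁ = 0.249, p₀ = 0.137.
Under exogeneity and monotonicity, PS = (p₁ − p₀) / (1 − p₀).
PS = (0.249 − 0.137) / (1 − 0.137) = 0.112 / 0.863 ≈ 0.1298

PS ≈ 0.130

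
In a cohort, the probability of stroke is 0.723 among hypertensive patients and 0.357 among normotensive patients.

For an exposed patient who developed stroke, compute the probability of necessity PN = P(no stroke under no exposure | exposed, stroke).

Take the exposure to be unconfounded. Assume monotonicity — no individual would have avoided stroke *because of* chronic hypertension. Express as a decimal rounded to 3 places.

Let p₁ = 0.723, p₀ = 0.357.
Under exogeneity and monotonicity, PN = (p₁ − p₀) / p₁.
PN = (0.723 − 0.357) / 0.723 = 0.366 / 0.723 ≈ 0.5062

PN ≈ 0.506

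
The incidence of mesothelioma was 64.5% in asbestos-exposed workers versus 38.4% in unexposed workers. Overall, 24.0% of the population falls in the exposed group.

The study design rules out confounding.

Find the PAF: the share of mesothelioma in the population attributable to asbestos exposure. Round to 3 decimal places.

PAF ≈ 0.140

p₁ = 0.645, p₀ = 0.384.
Overall risk P(Y=1) = π·p₁ + (1−π)·p₀ = 0.24×0.645 + 0.76×0.384 = 0.44664.
Under exogeneity, PAF = [P(Y=1) − p₀] / P(Y=1).
PAF = (0.44664 − 0.384) / 0.44664 ≈ 0.1402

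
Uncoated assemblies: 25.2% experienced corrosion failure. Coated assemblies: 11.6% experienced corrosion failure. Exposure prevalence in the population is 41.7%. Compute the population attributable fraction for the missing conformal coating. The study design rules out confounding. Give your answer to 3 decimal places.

PAF ≈ 0.328

p₁ = 0.252, p₀ = 0.116.
Overall risk P(Y=1) = π·p₁ + (1−π)·p₀ = 0.417×0.252 + 0.583×0.116 = 0.17271.
Under exogeneity, PAF = [P(Y=1) − p₀] / P(Y=1).
PAF = (0.17271 − 0.116) / 0.17271 ≈ 0.3284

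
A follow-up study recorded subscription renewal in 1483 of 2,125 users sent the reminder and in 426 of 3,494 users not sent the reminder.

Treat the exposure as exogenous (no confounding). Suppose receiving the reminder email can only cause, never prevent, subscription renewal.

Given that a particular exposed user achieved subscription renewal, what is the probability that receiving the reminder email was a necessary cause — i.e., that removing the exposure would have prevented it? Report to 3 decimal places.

PN ≈ 0.825

p₁ = P(outcome | exposed) = 1483/2125 = 0.69788
p₀ = P(outcome | unexposed) = 426/3494 = 0.12192
Under exogeneity and monotonicity, PN = (p₁ − p₀) / p₁.
PN = (0.69788 − 0.12192) / 0.69788 = 0.57596 / 0.69788 ≈ 0.8253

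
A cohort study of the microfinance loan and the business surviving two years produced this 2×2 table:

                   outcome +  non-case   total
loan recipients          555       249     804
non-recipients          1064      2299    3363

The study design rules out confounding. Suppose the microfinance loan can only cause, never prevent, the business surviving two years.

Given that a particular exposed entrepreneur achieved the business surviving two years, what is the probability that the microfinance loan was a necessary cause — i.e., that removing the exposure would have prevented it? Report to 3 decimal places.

PN ≈ 0.542

p₁ = P(outcome | exposed) = 555/804 = 0.6903
p₀ = P(outcome | unexposed) = 1064/3363 = 0.31638
Under exogeneity and monotonicity, PN = (p₁ − p₀)/p₁.
PN = (0.6903 − 0.31638) / 0.6903 ≈ 0.5417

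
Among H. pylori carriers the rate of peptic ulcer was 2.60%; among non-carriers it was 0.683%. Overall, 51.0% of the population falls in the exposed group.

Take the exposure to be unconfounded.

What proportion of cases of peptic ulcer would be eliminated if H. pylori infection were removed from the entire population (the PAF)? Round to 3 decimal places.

PAF ≈ 0.589

p₁ = 0.026, p₀ = 0.00683.
Overall risk P(Y=1) = π·p₁ + (1−π)·p₀ = 0.51×0.026 + 0.49×0.00683 = 0.016607.
Under exogeneity, PAF = [P(Y=1) − p₀] / P(Y=1).
PAF = (0.016607 − 0.00683) / 0.016607 ≈ 0.5887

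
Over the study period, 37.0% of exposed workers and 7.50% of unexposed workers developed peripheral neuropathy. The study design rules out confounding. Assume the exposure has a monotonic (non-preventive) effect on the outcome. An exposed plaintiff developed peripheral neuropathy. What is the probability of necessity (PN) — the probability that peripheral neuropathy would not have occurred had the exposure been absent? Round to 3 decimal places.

PN ≈ 0.797

p₁ = 0.37, p₀ = 0.075.
Under exogeneity and monotonicity, PN = (p₁ − p₀) / p₁.
PN = (0.37 − 0.075) / 0.37 = 0.295 / 0.37 ≈ 0.7973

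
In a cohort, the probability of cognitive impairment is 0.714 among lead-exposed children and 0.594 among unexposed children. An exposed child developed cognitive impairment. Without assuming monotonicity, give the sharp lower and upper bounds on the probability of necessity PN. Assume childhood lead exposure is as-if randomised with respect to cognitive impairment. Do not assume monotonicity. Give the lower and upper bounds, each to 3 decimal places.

0.168 ≤ PN ≤ 0.569

Let p₁ = 0.714, p₀ = 0.594.
Under exogeneity alone the bounds on PN are max{0,(p₁−p₀)/p₁} ≤ PN ≤ min{1,(1−p₀)/p₁}.
  lower = (p₁ − p₀)/p₁ = 0.12 / 0.714 ≈ 0.1681
  upper = min{1, (1 − p₀)/p₁} = 0.406 / 0.714 ≈ 0.5686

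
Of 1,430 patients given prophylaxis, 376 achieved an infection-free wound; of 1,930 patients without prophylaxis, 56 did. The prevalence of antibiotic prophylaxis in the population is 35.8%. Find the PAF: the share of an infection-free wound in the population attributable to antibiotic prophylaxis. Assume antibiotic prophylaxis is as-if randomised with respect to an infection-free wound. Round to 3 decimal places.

p₁ = P(outcome | exposed) = 376/1430 = 0.26294
p₀ = P(outcome | unexposed) = 56/1930 = 0.029016
Overall risk P(Y=1) = π·p₁ + (1−π)·p₀ = 0.358×0.26294 + 0.642×0.029016 = 0.11276.
Under exogeneity, PAF = [P(Y=1) − p₀] / P(Y=1).
PAF = (0.11276 − 0.029016) / 0.11276 ≈ 0.7427

PAF ≈ 0.743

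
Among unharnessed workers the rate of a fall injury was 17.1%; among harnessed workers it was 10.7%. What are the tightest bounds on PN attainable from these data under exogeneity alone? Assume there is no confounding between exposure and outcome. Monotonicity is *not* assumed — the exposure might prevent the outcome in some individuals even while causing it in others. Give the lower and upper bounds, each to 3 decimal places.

0.374 ≤ PN ≤ 1.000

p₁ = 0.171, p₀ = 0.107.
Under exogeneity alone the bounds on PN are max{0,(p₁−p₀)/p₁} ≤ PN ≤ min{1,(1−p₀)/p₁}.
  lower = (p₁ − p₀)/p₁ = 0.064 / 0.171 ≈ 0.3743
  upper = min{1, (1 − p₀)/p₁} = 0.893 / 0.171 ≈ 5.2222 → capped at 1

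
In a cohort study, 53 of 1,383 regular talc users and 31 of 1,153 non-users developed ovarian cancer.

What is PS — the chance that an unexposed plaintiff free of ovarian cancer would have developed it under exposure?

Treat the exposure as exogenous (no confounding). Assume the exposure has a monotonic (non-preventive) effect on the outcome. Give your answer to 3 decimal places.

p₁ = P(outcome | exposed) = 53/1383 = 0.038322
p₀ = P(outcome | unexposed) = 31/1153 = 0.026886
Under exogeneity and monotonicity, PS = (p₁ − p₀) / (1 − p₀).
PS = (0.038322 − 0.026886) / (1 − 0.026886) = 0.011436 / 0.97311 ≈ 0.0118

PS ≈ 0.012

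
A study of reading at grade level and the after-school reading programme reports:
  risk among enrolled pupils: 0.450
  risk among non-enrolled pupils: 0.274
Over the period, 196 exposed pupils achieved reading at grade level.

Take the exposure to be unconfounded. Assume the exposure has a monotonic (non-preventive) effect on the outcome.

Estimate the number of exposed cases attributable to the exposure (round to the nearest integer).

Let p₁ = 0.45, p₀ = 0.274.
PN = (p₁ − p₀)/p₁ = (0.45 − 0.274) / 0.45 ≈ 0.39111.
Attributable cases ≈ PN × (exposed cases) = 0.39111 × 196 ≈ 76.66.

about 77 cases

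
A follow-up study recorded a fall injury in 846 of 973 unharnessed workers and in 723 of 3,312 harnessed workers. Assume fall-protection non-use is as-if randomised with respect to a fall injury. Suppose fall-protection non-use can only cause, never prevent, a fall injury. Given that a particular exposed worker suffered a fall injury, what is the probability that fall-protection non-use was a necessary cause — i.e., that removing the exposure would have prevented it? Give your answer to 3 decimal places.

p₁ = P(outcome | exposed) = 846/973 = 0.86948
p₀ = P(outcome | unexposed) = 723/3312 = 0.2183
Under exogeneity and monotonicity, PN = (p₁ − p₀) / p₁.
PN = (0.86948 − 0.2183) / 0.86948 = 0.65118 / 0.86948 ≈ 0.7489

PN ≈ 0.749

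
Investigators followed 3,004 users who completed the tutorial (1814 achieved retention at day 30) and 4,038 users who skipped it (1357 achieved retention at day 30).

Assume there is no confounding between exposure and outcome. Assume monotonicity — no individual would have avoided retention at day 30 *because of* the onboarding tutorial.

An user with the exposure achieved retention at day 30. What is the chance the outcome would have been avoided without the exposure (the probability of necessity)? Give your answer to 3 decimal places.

PN ≈ 0.443

p₁ = P(outcome | exposed) = 1814/3004 = 0.60386
p₀ = P(outcome | unexposed) = 1357/4038 = 0.33606
Under exogeneity and monotonicity, PN = (p₁ − p₀) / p₁.
PN = (0.60386 − 0.33606) / 0.60386 = 0.2678 / 0.60386 ≈ 0.4435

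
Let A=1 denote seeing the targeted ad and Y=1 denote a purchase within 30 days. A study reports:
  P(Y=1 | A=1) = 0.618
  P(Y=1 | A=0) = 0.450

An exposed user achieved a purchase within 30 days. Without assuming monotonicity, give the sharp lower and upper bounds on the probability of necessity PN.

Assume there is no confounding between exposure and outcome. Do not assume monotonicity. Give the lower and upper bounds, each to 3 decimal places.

0.272 ≤ PN ≤ 0.890

Let p₁ = 0.618, p₀ = 0.45.
Under exogeneity alone the bounds on PN are max{0,(p₁−p₀)/p₁} ≤ PN ≤ min{1,(1−p₀)/p₁}.
  lower = (p₁ − p₀)/p₁ = 0.168 / 0.618 ≈ 0.2718
  upper = min{1, (1 − p₀)/p₁} = 0.55 / 0.618 ≈ 0.8900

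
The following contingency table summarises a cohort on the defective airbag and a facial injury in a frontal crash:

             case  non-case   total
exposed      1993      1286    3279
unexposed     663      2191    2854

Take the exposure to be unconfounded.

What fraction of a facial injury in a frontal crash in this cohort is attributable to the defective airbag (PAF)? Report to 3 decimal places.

p₁ = P(outcome | exposed) = 1993/3279 = 0.60781
p₀ = P(outcome | unexposed) = 663/2854 = 0.23231
Exposure prevalence π = 3279/6133 = 0.53465; overall risk P(Y=1) = 0.43307.
Under exogeneity, PAF = [P(Y=1) − p₀]/P(Y=1).
PAF = (0.43307 − 0.23231) / 0.43307 ≈ 0.4636

PAF ≈ 0.464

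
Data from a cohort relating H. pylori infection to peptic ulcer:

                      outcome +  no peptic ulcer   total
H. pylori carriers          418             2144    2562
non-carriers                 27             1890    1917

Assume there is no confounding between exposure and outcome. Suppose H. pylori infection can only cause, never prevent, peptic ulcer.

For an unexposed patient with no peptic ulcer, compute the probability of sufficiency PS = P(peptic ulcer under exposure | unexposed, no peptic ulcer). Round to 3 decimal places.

PS ≈ 0.151

p₁ = P(outcome | exposed) = 418/2562 = 0.16315
p₀ = P(outcome | unexposed) = 27/1917 = 0.014085
Under exogeneity and monotonicity, PS = (p₁ − p₀) / (1 − p₀).
PS = (0.16315 − 0.014085) / (1 − 0.014085) = 0.14907 / 0.98592 ≈ 0.1512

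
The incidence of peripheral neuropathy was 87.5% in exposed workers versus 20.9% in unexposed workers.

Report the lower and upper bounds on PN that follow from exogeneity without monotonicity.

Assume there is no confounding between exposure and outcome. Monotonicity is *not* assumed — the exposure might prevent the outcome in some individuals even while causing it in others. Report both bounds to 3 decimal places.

0.761 ≤ PN ≤ 0.904

p₁ = 0.875, p₀ = 0.209.
Under exogeneity alone the bounds on PN are max{0,(p₁−p₀)/p₁} ≤ PN ≤ min{1,(1−p₀)/p₁}.
  lower = (p₁ − p₀)/p₁ = 0.666 / 0.875 ≈ 0.7611
  upper = min{1, (1 − p₀)/p₁} = 0.791 / 0.875 ≈ 0.9040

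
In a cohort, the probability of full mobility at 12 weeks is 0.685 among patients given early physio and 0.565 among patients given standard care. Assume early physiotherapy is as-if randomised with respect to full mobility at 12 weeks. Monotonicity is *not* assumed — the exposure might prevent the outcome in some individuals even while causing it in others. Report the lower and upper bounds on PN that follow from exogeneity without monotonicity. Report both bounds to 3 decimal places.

Let p₁ = 0.685, p₀ = 0.565.
Under exogeneity alone the bounds on PN are max{0,(p₁−p₀)/p₁} ≤ PN ≤ min{1,(1−p₀)/p₁}.
  lower = (p₁ − p₀)/p₁ = 0.12 / 0.685 ≈ 0.1752
  upper = min{1, (1 − p₀)/p₁} = 0.435 / 0.685 ≈ 0.6350

0.175 ≤ PN ≤ 0.635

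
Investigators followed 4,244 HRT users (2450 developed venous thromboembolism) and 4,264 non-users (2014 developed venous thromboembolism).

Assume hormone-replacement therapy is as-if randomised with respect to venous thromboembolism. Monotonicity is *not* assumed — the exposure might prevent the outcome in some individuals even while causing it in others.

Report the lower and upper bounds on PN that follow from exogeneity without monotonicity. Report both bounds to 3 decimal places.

0.182 ≤ PN ≤ 0.914

p₁ = P(outcome | exposed) = 2450/4244 = 0.57729
p₀ = P(outcome | unexposed) = 2014/4264 = 0.47233
Under exogeneity alone the bounds on PN are max{0,(p₁−p₀)/p₁} ≤ PN ≤ min{1,(1−p₀)/p₁}.
  lower = (p₁ − p₀)/p₁ = 0.10496 / 0.57729 ≈ 0.1818
  upper = min{1, (1 − p₀)/p₁} = 0.52767 / 0.57729 ≈ 0.9141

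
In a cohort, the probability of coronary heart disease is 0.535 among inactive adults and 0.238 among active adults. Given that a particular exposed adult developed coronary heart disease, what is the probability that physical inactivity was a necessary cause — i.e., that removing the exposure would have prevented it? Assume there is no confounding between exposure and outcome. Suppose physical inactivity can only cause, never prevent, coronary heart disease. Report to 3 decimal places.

Let p₁ = 0.535, p₀ = 0.238.
Under exogeneity and monotonicity, PN = (p₁ − p₀) / p₁.
PN = (0.535 − 0.238) / 0.535 = 0.297 / 0.535 ≈ 0.5551

PN ≈ 0.555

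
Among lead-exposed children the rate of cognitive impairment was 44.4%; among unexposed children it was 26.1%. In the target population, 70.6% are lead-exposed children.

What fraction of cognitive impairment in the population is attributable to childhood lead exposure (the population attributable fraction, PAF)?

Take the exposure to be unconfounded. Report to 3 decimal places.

PAF ≈ 0.331

p₁ = 0.444, p₀ = 0.261.
Overall risk P(Y=1) = π·p₁ + (1−π)·p₀ = 0.706×0.444 + 0.294×0.261 = 0.3902.
Under exogeneity, PAF = [P(Y=1) − p₀] / P(Y=1).
PAF = (0.3902 − 0.261) / 0.3902 ≈ 0.3311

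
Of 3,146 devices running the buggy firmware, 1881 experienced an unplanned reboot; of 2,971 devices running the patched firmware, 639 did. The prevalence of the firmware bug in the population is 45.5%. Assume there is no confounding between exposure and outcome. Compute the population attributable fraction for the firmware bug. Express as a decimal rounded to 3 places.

PAF ≈ 0.447

p₁ = P(outcome | exposed) = 1881/3146 = 0.5979
p₀ = P(outcome | unexposed) = 639/2971 = 0.21508
Overall risk P(Y=1) = π·p₁ + (1−π)·p₀ = 0.455×0.5979 + 0.545×0.21508 = 0.38926.
Under exogeneity, PAF = [P(Y=1) − p₀] / P(Y=1).
PAF = (0.38926 − 0.21508) / 0.38926 ≈ 0.4475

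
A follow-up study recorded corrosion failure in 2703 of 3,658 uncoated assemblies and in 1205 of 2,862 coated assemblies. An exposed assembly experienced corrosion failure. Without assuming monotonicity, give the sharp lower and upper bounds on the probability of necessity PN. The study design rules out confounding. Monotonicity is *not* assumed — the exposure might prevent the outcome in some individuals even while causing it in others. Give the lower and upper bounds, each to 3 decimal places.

p₁ = P(outcome | exposed) = 2703/3658 = 0.73893
p₀ = P(outcome | unexposed) = 1205/2862 = 0.42103
Under exogeneity alone the bounds on PN are max{0,(p₁−p₀)/p₁} ≤ PN ≤ min{1,(1−p₀)/p₁}.
  lower = (p₁ − p₀)/p₁ = 0.31789 / 0.73893 ≈ 0.4302
  upper = min{1, (1 − p₀)/p₁} = 0.57897 / 0.73893 ≈ 0.7835

0.430 ≤ PN ≤ 0.784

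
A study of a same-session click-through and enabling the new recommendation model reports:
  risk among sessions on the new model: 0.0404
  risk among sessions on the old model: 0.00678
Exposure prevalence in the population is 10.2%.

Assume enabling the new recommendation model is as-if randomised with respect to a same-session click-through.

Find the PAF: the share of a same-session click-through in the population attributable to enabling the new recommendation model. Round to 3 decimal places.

PAF ≈ 0.336

Let p₁ = 0.0404, p₀ = 0.00678.
Overall risk P(Y=1) = π·p₁ + (1−π)·p₀ = 0.102×0.0404 + 0.898×0.00678 = 0.010209.
Under exogeneity, PAF = [P(Y=1) − p₀] / P(Y=1).
PAF = (0.010209 − 0.00678) / 0.010209 ≈ 0.3359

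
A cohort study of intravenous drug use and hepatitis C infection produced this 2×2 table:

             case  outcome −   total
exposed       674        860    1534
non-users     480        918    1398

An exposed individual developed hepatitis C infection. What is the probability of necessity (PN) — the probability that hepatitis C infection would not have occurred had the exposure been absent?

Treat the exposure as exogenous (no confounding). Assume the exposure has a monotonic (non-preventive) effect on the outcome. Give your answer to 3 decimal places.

p₁ = P(outcome | exposed) = 674/1534 = 0.43937
p₀ = P(outcome | unexposed) = 480/1398 = 0.34335
Under exogeneity and monotonicity, PN = (p₁ − p₀) / p₁.
PN = (0.43937 − 0.34335) / 0.43937 = 0.096027 / 0.43937 ≈ 0.2186

PN ≈ 0.219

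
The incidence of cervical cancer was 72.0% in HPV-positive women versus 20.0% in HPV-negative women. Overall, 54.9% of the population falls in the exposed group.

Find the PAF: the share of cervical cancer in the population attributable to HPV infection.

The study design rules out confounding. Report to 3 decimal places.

p₁ = 0.72, p₀ = 0.2.
Overall risk P(Y=1) = π·p₁ + (1−π)·p₀ = 0.549×0.72 + 0.451×0.2 = 0.48548.
Under exogeneity, PAF = [P(Y=1) − p₀] / P(Y=1).
PAF = (0.48548 − 0.2) / 0.48548 ≈ 0.5880

PAF ≈ 0.588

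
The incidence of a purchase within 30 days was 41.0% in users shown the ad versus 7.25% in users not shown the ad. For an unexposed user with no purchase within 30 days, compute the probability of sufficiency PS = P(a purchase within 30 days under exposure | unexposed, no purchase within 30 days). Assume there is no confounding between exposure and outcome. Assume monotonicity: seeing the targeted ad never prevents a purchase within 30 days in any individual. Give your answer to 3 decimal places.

PS ≈ 0.364

p₁ = 0.41, p₀ = 0.0725.
Under exogeneity and monotonicity, PS = (p₁ − p₀) / (1 − p₀).
PS = (0.41 − 0.0725) / (1 − 0.0725) = 0.3375 / 0.9275 ≈ 0.3639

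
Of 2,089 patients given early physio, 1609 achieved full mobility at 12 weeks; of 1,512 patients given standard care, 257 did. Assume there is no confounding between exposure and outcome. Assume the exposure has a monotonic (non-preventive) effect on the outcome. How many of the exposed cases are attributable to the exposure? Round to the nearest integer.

about 1254 cases

p₁ = P(outcome | exposed) = 1609/2089 = 0.77022
p₀ = P(outcome | unexposed) = 257/1512 = 0.16997
PN = (p₁ − p₀)/p₁ = (0.77022 − 0.16997) / 0.77022 ≈ 0.77932.
Attributable cases ≈ PN × (exposed cases) = 0.77932 × 1609 ≈ 1253.93.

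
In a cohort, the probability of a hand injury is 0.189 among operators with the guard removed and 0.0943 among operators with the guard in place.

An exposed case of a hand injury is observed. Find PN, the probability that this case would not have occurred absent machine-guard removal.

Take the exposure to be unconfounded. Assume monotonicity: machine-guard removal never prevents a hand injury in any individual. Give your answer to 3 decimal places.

PN ≈ 0.501

Let p₁ = 0.189, p₀ = 0.0943.
Under exogeneity and monotonicity, PN = (p₁ − p₀) / p₁.
PN = (0.189 − 0.0943) / 0.189 = 0.0947 / 0.189 ≈ 0.5011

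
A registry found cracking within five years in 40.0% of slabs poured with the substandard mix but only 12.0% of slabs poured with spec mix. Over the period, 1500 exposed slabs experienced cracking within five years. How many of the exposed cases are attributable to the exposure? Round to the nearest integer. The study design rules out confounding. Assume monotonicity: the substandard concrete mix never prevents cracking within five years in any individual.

about 1050 cases

p₁ = 0.4, p₀ = 0.12.
PN = (p₁ − p₀)/p₁ = (0.4 − 0.12) / 0.4 ≈ 0.70000.
Attributable cases ≈ PN × (exposed cases) = 0.70000 × 1500 ≈ 1050.00.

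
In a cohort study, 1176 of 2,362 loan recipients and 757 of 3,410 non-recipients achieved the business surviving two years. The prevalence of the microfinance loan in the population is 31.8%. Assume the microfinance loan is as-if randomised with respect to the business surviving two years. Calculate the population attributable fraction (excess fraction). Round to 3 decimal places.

p₁ = P(outcome | exposed) = 1176/2362 = 0.49788
p₀ = P(outcome | unexposed) = 757/3410 = 0.22199
Overall risk P(Y=1) = π·p₁ + (1−π)·p₀ = 0.318×0.49788 + 0.682×0.22199 = 0.30973.
Under exogeneity, PAF = [P(Y=1) − p₀] / P(Y=1).
PAF = (0.30973 − 0.22199) / 0.30973 ≈ 0.2833

PAF ≈ 0.283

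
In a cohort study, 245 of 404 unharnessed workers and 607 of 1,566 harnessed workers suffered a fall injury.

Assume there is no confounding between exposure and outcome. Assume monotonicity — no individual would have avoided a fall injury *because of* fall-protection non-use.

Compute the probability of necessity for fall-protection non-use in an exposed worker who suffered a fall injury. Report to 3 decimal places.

p₁ = P(outcome | exposed) = 245/404 = 0.60644
p₀ = P(outcome | unexposed) = 607/1566 = 0.38761
Under exogeneity and monotonicity, PN = (p₁ − p₀) / p₁.
PN = (0.60644 − 0.38761) / 0.60644 = 0.21882 / 0.60644 ≈ 0.3608

PN ≈ 0.361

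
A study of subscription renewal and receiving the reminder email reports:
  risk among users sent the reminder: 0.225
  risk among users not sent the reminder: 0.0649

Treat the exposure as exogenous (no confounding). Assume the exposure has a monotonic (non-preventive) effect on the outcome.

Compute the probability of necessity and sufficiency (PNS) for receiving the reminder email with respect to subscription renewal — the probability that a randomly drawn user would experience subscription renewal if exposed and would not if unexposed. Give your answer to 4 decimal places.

PNS ≈ 0.1601

Let p₁ = 0.225, p₀ = 0.0649.
Under exogeneity and monotonicity, PNS = p₁ − p₀.
PNS = 0.225 − 0.0649 = 0.1601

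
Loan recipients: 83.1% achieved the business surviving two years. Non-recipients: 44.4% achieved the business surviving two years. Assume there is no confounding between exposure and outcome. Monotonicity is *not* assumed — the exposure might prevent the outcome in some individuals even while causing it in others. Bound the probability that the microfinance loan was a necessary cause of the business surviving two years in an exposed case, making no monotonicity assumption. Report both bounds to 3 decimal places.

0.466 ≤ PN ≤ 0.669

p₁ = 0.831, p₀ = 0.444.
Under exogeneity alone the bounds on PN are max{0,(p₁−p₀)/p₁} ≤ PN ≤ min{1,(1−p₀)/p₁}.
  lower = (p₁ − p₀)/p₁ = 0.387 / 0.831 ≈ 0.4657
  upper = min{1, (1 − p₀)/p₁} = 0.556 / 0.831 ≈ 0.6691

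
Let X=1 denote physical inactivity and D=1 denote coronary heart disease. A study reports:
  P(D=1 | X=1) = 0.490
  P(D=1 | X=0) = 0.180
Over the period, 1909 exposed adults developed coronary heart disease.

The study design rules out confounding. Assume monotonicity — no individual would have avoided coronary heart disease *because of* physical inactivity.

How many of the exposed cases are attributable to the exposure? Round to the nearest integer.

about 1208 cases

Let p₁ = 0.49, p₀ = 0.18.
PN = (p₁ − p₀)/p₁ = (0.49 − 0.18) / 0.49 ≈ 0.63265.
Attributable cases ≈ PN × (exposed cases) = 0.63265 × 1909 ≈ 1207.73.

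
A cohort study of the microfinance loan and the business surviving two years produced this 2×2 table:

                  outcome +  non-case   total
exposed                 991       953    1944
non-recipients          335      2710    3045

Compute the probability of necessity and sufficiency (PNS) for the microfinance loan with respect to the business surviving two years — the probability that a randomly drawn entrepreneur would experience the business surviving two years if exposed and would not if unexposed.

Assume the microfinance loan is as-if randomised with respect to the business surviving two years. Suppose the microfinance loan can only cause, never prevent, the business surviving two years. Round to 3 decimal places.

PNS ≈ 0.400

p₁ = P(outcome | exposed) = 991/1944 = 0.50977
p₀ = P(outcome | unexposed) = 335/3045 = 0.11002
Under exogeneity and monotonicity, PNS = p₁ − p₀.
PNS = 0.50977 − 0.11002 = 0.39976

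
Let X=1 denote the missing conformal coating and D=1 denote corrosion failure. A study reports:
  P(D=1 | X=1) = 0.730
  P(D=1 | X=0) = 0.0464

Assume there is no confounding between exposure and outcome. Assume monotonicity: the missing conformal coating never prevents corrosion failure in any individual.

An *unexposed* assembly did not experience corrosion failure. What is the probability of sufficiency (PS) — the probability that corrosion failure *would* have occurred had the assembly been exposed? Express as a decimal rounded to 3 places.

Let p₁ = 0.73, p₀ = 0.0464.
Under exogeneity and monotonicity, PS = (p₁ − p₀) / (1 − p₀).
PS = (0.73 − 0.0464) / (1 − 0.0464) = 0.6836 / 0.9536 ≈ 0.7169

PS ≈ 0.717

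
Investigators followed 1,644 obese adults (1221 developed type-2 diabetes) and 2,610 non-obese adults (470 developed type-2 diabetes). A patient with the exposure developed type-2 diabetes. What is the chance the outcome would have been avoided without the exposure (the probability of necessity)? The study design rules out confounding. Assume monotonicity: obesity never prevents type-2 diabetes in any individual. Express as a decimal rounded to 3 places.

p₁ = P(outcome | exposed) = 1221/1644 = 0.7427
p₀ = P(outcome | unexposed) = 470/2610 = 0.18008
Under exogeneity and monotonicity, PN = (p₁ − p₀) / p₁.
PN = (0.7427 − 0.18008) / 0.7427 = 0.56262 / 0.7427 ≈ 0.7575

PN ≈ 0.758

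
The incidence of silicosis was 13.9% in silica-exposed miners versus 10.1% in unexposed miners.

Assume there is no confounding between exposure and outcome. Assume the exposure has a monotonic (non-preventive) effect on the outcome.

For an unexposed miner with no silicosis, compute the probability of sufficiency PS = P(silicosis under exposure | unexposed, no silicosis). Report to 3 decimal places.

PS ≈ 0.042

p₁ = 0.139, p₀ = 0.101.
Under exogeneity and monotonicity, PS = (p₁ − p₀) / (1 − p₀).
PS = (0.139 − 0.101) / (1 − 0.101) = 0.038 / 0.899 ≈ 0.0423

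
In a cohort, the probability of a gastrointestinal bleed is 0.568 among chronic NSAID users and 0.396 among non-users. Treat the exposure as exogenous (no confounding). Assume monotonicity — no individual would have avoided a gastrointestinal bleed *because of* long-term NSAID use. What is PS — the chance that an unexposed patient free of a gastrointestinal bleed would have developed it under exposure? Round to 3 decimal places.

PS ≈ 0.285

Let p₁ = 0.568, p₀ = 0.396.
Under exogeneity and monotonicity, PS = (p₁ − p₀) / (1 − p₀).
PS = (0.568 − 0.396) / (1 − 0.396) = 0.172 / 0.604 ≈ 0.2848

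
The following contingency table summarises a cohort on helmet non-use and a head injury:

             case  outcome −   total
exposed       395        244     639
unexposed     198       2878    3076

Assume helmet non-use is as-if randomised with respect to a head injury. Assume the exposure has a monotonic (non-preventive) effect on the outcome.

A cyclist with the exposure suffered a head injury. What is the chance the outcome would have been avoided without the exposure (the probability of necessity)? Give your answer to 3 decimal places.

p₁ = P(outcome | exposed) = 395/639 = 0.61815
p₀ = P(outcome | unexposed) = 198/3076 = 0.064369
Under exogeneity and monotonicity, PN = (p₁ − p₀)/p₁.
PN = (0.61815 − 0.064369) / 0.61815 ≈ 0.8959

PN ≈ 0.896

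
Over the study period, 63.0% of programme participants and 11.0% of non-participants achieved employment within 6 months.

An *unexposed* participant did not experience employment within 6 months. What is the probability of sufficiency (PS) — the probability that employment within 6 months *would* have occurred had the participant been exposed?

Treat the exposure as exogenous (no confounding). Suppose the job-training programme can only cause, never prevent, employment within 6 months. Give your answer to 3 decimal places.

p₁ = 0.63, p₀ = 0.11.
Under exogeneity and monotonicity, PS = (p₁ − p₀) / (1 − p₀).
PS = (0.63 − 0.11) / (1 − 0.11) = 0.52 / 0.89 ≈ 0.5843

PS ≈ 0.584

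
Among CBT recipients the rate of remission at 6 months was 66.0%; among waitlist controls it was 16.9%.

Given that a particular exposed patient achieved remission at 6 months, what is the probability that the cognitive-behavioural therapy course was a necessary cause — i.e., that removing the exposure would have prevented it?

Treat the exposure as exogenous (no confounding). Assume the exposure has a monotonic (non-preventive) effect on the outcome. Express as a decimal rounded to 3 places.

p₁ = 0.66, p₀ = 0.169.
Under exogeneity and monotonicity, PN = (p₁ − p₀) / p₁.
PN = (0.66 − 0.169) / 0.66 = 0.491 / 0.66 ≈ 0.7439

PN ≈ 0.744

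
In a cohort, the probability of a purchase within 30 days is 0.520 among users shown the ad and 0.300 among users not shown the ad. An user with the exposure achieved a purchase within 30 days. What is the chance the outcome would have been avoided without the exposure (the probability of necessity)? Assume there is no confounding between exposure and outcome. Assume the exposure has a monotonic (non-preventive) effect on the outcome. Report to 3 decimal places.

PN ≈ 0.423

Let p₁ = 0.52, p₀ = 0.3.
Under exogeneity and monotonicity, PN = (p₁ − p₀) / p₁.
PN = (0.52 − 0.3) / 0.52 = 0.22 / 0.52 ≈ 0.4231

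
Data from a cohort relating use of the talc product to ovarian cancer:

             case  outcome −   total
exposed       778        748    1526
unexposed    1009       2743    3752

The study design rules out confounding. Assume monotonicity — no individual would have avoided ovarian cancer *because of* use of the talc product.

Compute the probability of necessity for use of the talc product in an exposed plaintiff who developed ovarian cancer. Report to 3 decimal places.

PN ≈ 0.473

p₁ = P(outcome | exposed) = 778/1526 = 0.50983
p₀ = P(outcome | unexposed) = 1009/3752 = 0.26892
Under exogeneity and monotonicity, PN = (p₁ − p₀) / p₁.
PN = (0.50983 − 0.26892) / 0.50983 = 0.24091 / 0.50983 ≈ 0.4725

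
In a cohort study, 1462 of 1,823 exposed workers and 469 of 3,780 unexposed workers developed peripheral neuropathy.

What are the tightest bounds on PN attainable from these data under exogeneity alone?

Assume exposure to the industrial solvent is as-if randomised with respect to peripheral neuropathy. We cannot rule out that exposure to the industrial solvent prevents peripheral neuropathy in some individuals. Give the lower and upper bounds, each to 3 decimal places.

0.845 ≤ PN ≤ 1.000

p₁ = P(outcome | exposed) = 1462/1823 = 0.80197
p₀ = P(outcome | unexposed) = 469/3780 = 0.12407
Under exogeneity alone the bounds on PN are max{0,(p₁−p₀)/p₁} ≤ PN ≤ min{1,(1−p₀)/p₁}.
  lower = (p₁ − p₀)/p₁ = 0.6779 / 0.80197 ≈ 0.8453
  upper = min{1, (1 − p₀)/p₁} = 0.87593 / 0.80197 ≈ 1.0922 → capped at 1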